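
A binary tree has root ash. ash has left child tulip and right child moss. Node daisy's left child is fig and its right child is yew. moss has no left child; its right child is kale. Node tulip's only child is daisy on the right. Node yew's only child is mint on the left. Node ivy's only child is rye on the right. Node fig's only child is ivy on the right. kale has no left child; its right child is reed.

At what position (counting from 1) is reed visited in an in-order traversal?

11

In-order visits the left subtree, then the node, then the right subtree.
At ash: go left to tulip.
  At tulip: no left child.
  Visit tulip.
  At tulip: go right to daisy.
    At daisy: go left to fig.
      At fig: no left child.
      Visit fig.
      At fig: go right to ivy.
        At ivy: no left child.
        Visit ivy.
        At ivy: go right to rye.
          rye is a leaf — visit rye.
    Visit daisy.
    At daisy: go right to yew.
      At yew: go left to mint.
        mint is a leaf — visit mint.
      Visit yew.
      At yew: no right child.
Visit ash.
At ash: go right to moss.
  At moss: no left child.
  Visit moss.
  At moss: go right to kale.
    At kale: no left child.
    Visit kale.
    At kale: go right to reed.
      reed is a leaf — visit reed.
Full in-order sequence: tulip, fig, ivy, rye, daisy, mint, yew, ash, moss, kale, reed.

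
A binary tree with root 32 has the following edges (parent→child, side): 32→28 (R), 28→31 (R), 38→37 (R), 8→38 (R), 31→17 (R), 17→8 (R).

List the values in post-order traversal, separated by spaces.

Post-order visits the left subtree, then the right subtree, then the node.
At 32: no left child.
At 32: go right to 28.
  At 28: no left child.
  At 28: go right to 31.
    At 31: no left child.
    At 31: go right to 17.
      At 17: no left child.
      At 17: go right to 8.
        At 8: no left child.
        At 8: go right to 38.
          At 38: no left child.
          At 38: go right to 37.
            37 is a leaf — visit 37.
          Visit 38.
        Visit 8.
      Visit 17.
    Visit 31.
  Visit 28.
Visit 32.

37 38 8 17 31 28 32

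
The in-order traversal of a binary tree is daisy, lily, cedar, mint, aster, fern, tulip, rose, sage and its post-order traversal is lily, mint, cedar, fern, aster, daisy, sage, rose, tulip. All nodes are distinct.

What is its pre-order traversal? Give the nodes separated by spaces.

tulip daisy aster cedar lily mint fern rose sage

The last element of post-order is the root; it splits in-order into left and right subtrees.
Root tulip: left subtree has 6 nodes {daisy, lily, cedar, mint, aster, fern}, right has 2 {rose, sage}.
  Root daisy: left subtree has 0 nodes { }, right has 5 {lily, cedar, mint, aster, fern}.
    Root aster: left subtree has 3 nodes {lily, cedar, mint}, right has 1 {fern}.
      Root cedar: left subtree has 1 node {lily}, right has 1 {mint}.
  Root rose: left subtree has 0 nodes { }, right has 1 {sage}.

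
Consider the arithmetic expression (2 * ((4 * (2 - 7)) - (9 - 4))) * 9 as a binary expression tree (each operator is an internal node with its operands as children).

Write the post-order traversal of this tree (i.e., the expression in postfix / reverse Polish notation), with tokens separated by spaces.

Post-order on an expression tree gives postfix notation: for each operator, emit left operand, right operand, then the operator.

2 4 2 7 - * 9 4 - - * 9 *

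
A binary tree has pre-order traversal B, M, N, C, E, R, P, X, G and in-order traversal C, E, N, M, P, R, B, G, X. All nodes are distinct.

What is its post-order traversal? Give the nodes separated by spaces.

The first element of pre-order is the root; it splits in-order into left and right subtrees.
Root B: left subtree has 6 nodes {C, E, N, M, P, R}, right has 2 {G, X}.
  Root M: left subtree has 3 nodes {C, E, N}, right has 2 {P, R}.
    Root N: left subtree has 2 nodes {C, E}, right has 0 { }.
      Root C: left subtree has 0 nodes { }, right has 1 {E}.
    Root R: left subtree has 1 node {P}, right has 0 { }.
  Root X: left subtree has 1 node {G}, right has 0 { }.

E C N P R M G X B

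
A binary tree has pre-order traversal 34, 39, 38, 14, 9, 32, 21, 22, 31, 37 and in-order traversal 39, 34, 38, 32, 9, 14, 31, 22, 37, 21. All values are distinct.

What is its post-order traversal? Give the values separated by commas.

39, 32, 9, 31, 37, 22, 21, 14, 38, 34

The first element of pre-order is the root; it splits in-order into left and right subtrees.
Root 34: left subtree has 1 node {39}, right has 8 {38, 32, 9, 14, 31, 22, 37, 21}.
  Root 38: left subtree has 0 nodes { }, right has 7 {32, 9, 14, 31, 22, 37, 21}.
    Root 14: left subtree has 2 nodes {32, 9}, right has 4 {31, 22, 37, 21}.
      Root 9: left subtree has 1 node {32}, right has 0 { }.
      Root 21: left subtree has 3 nodes {31, 22, 37}, right has 0 { }.
        Root 22: left subtree has 1 node {31}, right has 1 {37}.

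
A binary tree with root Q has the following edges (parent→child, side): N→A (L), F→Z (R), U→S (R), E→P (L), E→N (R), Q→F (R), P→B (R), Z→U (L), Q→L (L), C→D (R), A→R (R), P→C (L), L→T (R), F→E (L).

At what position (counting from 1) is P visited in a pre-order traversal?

6

Pre-order visits the node, then its left subtree, then its right subtree.
Visit Q.
At Q: go left to L.
  Visit L.
  At L: no left child.
  At L: go right to T.
    T is a leaf — visit T.
At Q: go right to F.
  Visit F.
  At F: go left to E.
    Visit E.
    At E: go left to P.
      Visit P.
      At P: go left to C.
        Visit C.
        At C: no left child.
        At C: go right to D.
          D is a leaf — visit D.
      At P: go right to B.
        B is a leaf — visit B.
    At E: go right to N.
      Visit N.
      At N: go left to A.
        Visit A.
        At A: no left child.
        At A: go right to R.
          R is a leaf — visit R.
      At N: no right child.
  At F: go right to Z.
    Visit Z.
    At Z: go left to U.
      Visit U.
      At U: no left child.
      At U: go right to S.
        S is a leaf — visit S.
    At Z: no right child.
Full pre-order sequence: Q, L, T, F, E, P, C, D, B, N, A, R, Z, U, S.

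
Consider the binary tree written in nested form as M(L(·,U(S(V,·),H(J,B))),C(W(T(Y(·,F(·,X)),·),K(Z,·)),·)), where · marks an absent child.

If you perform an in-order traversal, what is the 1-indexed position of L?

In-order visits the left subtree, then the node, then the right subtree.
At M: go left to L.
  At L: no left child.
  Visit L.
  At L: go right to U.
    At U: go left to S.
      At S: go left to V.
        V is a leaf — visit V.
      Visit S.
      At S: no right child.
    Visit U.
    At U: go right to H.
      At H: go left to J.
        J is a leaf — visit J.
      Visit H.
      At H: go right to B.
        B is a leaf — visit B.
Visit M.
At M: go right to C.
  At C: go left to W.
    At W: go left to T.
      At T: go left to Y.
        At Y: no left child.
        Visit Y.
        At Y: go right to F.
          At F: no left child.
          Visit F.
          At F: go right to X.
            X is a leaf — visit X.
      Visit T.
      At T: no right child.
    Visit W.
    At W: go right to K.
      At K: go left to Z.
        Z is a leaf — visit Z.
      Visit K.
      At K: no right child.
  Visit C.
  At C: no right child.
Full in-order sequence: L, V, S, U, J, H, B, M, Y, F, X, T, W, Z, K, C.

1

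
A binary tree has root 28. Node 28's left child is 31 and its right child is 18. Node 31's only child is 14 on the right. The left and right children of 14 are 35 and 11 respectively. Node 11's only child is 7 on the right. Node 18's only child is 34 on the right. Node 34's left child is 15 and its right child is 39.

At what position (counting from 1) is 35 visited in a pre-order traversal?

Pre-order visits the node, then its left subtree, then its right subtree.
Visit 28.
At 28: go left to 31.
  Visit 31.
  At 31: no left child.
  At 31: go right to 14.
    Visit 14.
    At 14: go left to 35.
      35 is a leaf — visit 35.
    At 14: go right to 11.
      Visit 11.
      At 11: no left child.
      At 11: go right to 7.
        7 is a leaf — visit 7.
At 28: go right to 18.
  Visit 18.
  At 18: no left child.
  At 18: go right to 34.
    Visit 34.
    At 34: go left to 15.
      15 is a leaf — visit 15.
    At 34: go right to 39.
      39 is a leaf — visit 39.
Full pre-order sequence: 28, 31, 14, 35, 11, 7, 18, 34, 15, 39.

4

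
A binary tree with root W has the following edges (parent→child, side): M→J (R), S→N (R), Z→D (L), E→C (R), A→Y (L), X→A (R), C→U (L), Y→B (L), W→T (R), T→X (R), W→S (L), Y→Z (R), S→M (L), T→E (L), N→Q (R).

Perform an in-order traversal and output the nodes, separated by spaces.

M J S N Q W E U C T X B Y D Z A

In-order visits the left subtree, then the node, then the right subtree.
At W: go left to S.
  At S: go left to M.
    At M: no left child.
    Visit M.
    At M: go right to J.
      J is a leaf — visit J.
  Visit S.
  At S: go right to N.
    At N: no left child.
    Visit N.
    At N: go right to Q.
      Q is a leaf — visit Q.
Visit W.
At W: go right to T.
  At T: go left to E.
    At E: no left child.
    Visit E.
    At E: go right to C.
      At C: go left to U.
        U is a leaf — visit U.
      Visit C.
      At C: no right child.
  Visit T.
  At T: go right to X.
    At X: no left child.
    Visit X.
    At X: go right to A.
      At A: go left to Y.
        At Y: go left to B.
          B is a leaf — visit B.
        Visit Y.
        At Y: go right to Z.
          At Z: go left to D.
            D is a leaf — visit D.
          Visit Z.
          At Z: no right child.
      Visit A.
      At A: no right child.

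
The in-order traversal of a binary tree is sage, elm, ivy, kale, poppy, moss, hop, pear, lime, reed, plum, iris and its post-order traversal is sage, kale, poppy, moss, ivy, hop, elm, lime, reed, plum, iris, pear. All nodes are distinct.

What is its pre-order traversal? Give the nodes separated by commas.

The last element of post-order is the root; it splits in-order into left and right subtrees.
Root pear: left subtree has 7 nodes {sage, elm, ivy, kale, poppy, moss, hop}, right has 4 {lime, reed, plum, iris}.
  Root elm: left subtree has 1 node {sage}, right has 5 {ivy, kale, poppy, moss, hop}.
    Root hop: left subtree has 4 nodes {ivy, kale, poppy, moss}, right has 0 { }.
      Root ivy: left subtree has 0 nodes { }, right has 3 {kale, poppy, moss}.
        Root moss: left subtree has 2 nodes {kale, poppy}, right has 0 { }.
          Root poppy: left subtree has 1 node {kale}, right has 0 { }.
  Root iris: left subtree has 3 nodes {lime, reed, plum}, right has 0 { }.
    Root plum: left subtree has 2 nodes {lime, reed}, right has 0 { }.
      Root reed: left subtree has 1 node {lime}, right has 0 { }.

pear, elm, sage, hop, ivy, moss, poppy, kale, iris, plum, reed, lime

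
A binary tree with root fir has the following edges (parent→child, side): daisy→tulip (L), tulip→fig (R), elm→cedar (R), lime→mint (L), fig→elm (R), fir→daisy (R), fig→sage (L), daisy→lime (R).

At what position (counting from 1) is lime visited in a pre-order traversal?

Pre-order visits the node, then its left subtree, then its right subtree.
Visit fir.
At fir: no left child.
At fir: go right to daisy.
  Visit daisy.
  At daisy: go left to tulip.
    Visit tulip.
    At tulip: no left child.
    At tulip: go right to fig.
      Visit fig.
      At fig: go left to sage.
        sage is a leaf — visit sage.
      At fig: go right to elm.
        Visit elm.
        At elm: no left child.
        At elm: go right to cedar.
          cedar is a leaf — visit cedar.
  At daisy: go right to lime.
    Visit lime.
    At lime: go left to mint.
      mint is a leaf — visit mint.
    At lime: no right child.
Full pre-order sequence: fir, daisy, tulip, fig, sage, elm, cedar, lime, mint.

8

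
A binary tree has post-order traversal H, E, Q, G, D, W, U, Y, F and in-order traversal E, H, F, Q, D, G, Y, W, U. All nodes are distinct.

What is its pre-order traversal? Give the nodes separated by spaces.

The last element of post-order is the root; it splits in-order into left and right subtrees.
Root F: left subtree has 2 nodes {E, H}, right has 6 {Q, D, G, Y, W, U}.
  Root E: left subtree has 0 nodes { }, right has 1 {H}.
  Root Y: left subtree has 3 nodes {Q, D, G}, right has 2 {W, U}.
    Root D: left subtree has 1 node {Q}, right has 1 {G}.
    Root U: left subtree has 1 node {W}, right has 0 { }.

F E H Y D Q G U W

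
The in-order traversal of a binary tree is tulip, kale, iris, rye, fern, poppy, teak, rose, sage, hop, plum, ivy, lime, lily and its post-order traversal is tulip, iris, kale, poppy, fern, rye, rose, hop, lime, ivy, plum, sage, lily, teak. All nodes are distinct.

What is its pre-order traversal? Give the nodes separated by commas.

The last element of post-order is the root; it splits in-order into left and right subtrees.
Root teak: left subtree has 6 nodes {tulip, kale, iris, rye, fern, poppy}, right has 7 {rose, sage, hop, plum, ivy, lime, lily}.
  Root rye: left subtree has 3 nodes {tulip, kale, iris}, right has 2 {fern, poppy}.
    Root kale: left subtree has 1 node {tulip}, right has 1 {iris}.
    Root fern: left subtree has 0 nodes { }, right has 1 {poppy}.
  Root lily: left subtree has 6 nodes {rose, sage, hop, plum, ivy, lime}, right has 0 { }.
    Root sage: left subtree has 1 node {rose}, right has 4 {hop, plum, ivy, lime}.
      Root plum: left subtree has 1 node {hop}, right has 2 {ivy, lime}.
        Root ivy: left subtree has 0 nodes { }, right has 1 {lime}.

teak, rye, kale, tulip, iris, fern, poppy, lily, sage, rose, plum, hop, ivy, lime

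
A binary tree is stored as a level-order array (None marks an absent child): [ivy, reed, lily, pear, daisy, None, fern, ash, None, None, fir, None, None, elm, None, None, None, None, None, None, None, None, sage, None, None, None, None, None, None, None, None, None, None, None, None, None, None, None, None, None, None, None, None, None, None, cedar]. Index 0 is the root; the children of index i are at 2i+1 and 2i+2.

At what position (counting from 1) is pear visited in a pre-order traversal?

3

Pre-order visits the node, then its left subtree, then its right subtree.
Visit ivy.
At ivy: go left to reed.
  Visit reed.
  At reed: go left to pear.
    Visit pear.
    At pear: go left to ash.
      ash is a leaf — visit ash.
    At pear: no right child.
  At reed: go right to daisy.
    Visit daisy.
    At daisy: no left child.
    At daisy: go right to fir.
      Visit fir.
      At fir: no left child.
      At fir: go right to sage.
        Visit sage.
        At sage: go left to cedar.
          cedar is a leaf — visit cedar.
        At sage: no right child.
At ivy: go right to lily.
  Visit lily.
  At lily: no left child.
  At lily: go right to fern.
    Visit fern.
    At fern: go left to elm.
      elm is a leaf — visit elm.
    At fern: no right child.
Full pre-order sequence: ivy, reed, pear, ash, daisy, fir, sage, cedar, lily, fern, elm.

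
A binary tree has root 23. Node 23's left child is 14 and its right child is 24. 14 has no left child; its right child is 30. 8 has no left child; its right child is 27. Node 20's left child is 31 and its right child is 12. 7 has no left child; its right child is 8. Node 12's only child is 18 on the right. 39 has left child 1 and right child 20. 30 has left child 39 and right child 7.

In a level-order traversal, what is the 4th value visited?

Level-order visits nodes level by level from the root, left to right within each level.
Level 0: 23
Level 1: 14, 24
Level 2: 30
Level 3: 39, 7
Level 4: 1, 20, 8
Level 5: 31, 12, 27
Level 6: 18
Full level-order sequence: 23, 14, 24, 30, 39, 7, 1, 20, 8, 31, 12, 27, 18.

30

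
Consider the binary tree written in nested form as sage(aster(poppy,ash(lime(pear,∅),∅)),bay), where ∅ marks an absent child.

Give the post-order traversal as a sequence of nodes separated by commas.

Post-order visits the left subtree, then the right subtree, then the node.
At sage: go left to aster.
  At aster: go left to poppy.
    poppy is a leaf — visit poppy.
  At aster: go right to ash.
    At ash: go left to lime.
      At lime: go left to pear.
        pear is a leaf — visit pear.
      At lime: no right child.
      Visit lime.
    At ash: no right child.
    Visit ash.
  Visit aster.
At sage: go right to bay.
  bay is a leaf — visit bay.
Visit sage.

poppy, pear, lime, ash, aster, bay, sage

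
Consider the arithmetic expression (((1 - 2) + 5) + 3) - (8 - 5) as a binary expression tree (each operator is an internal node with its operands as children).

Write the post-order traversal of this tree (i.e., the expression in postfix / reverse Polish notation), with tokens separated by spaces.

Post-order on an expression tree gives postfix notation: for each operator, emit left operand, right operand, then the operator.

1 2 - 5 + 3 + 8 5 - -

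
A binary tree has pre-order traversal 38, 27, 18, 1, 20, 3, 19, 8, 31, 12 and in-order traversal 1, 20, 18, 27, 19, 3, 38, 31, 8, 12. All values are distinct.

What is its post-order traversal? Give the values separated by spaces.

The first element of pre-order is the root; it splits in-order into left and right subtrees.
Root 38: left subtree has 6 nodes {1, 20, 18, 27, 19, 3}, right has 3 {31, 8, 12}.
  Root 27: left subtree has 3 nodes {1, 20, 18}, right has 2 {19, 3}.
    Root 18: left subtree has 2 nodes {1, 20}, right has 0 { }.
      Root 1: left subtree has 0 nodes { }, right has 1 {20}.
    Root 3: left subtree has 1 node {19}, right has 0 { }.
  Root 8: left subtree has 1 node {31}, right has 1 {12}.

20 1 18 19 3 27 31 12 8 38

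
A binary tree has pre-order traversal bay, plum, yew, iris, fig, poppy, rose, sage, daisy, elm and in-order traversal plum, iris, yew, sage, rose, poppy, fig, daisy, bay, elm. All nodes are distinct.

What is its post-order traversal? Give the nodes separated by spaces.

The first element of pre-order is the root; it splits in-order into left and right subtrees.
Root bay: left subtree has 8 nodes {plum, iris, yew, sage, rose, poppy, fig, daisy}, right has 1 {elm}.
  Root plum: left subtree has 0 nodes { }, right has 7 {iris, yew, sage, rose, poppy, fig, daisy}.
    Root yew: left subtree has 1 node {iris}, right has 5 {sage, rose, poppy, fig, daisy}.
      Root fig: left subtree has 3 nodes {sage, rose, poppy}, right has 1 {daisy}.
        Root poppy: left subtree has 2 nodes {sage, rose}, right has 0 { }.
          Root rose: left subtree has 1 node {sage}, right has 0 { }.

iris sage rose poppy daisy fig yew plum elm bay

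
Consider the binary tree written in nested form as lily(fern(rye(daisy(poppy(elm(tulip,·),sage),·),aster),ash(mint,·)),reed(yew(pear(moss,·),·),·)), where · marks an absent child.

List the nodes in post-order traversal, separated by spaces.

tulip elm sage poppy daisy aster rye mint ash fern moss pear yew reed lily

Post-order visits the left subtree, then the right subtree, then the node.
At lily: go left to fern.
  At fern: go left to rye.
    At rye: go left to daisy.
      At daisy: go left to poppy.
        At poppy: go left to elm.
          At elm: go left to tulip.
            tulip is a leaf — visit tulip.
          At elm: no right child.
          Visit elm.
        At poppy: go right to sage.
          sage is a leaf — visit sage.
        Visit poppy.
      At daisy: no right child.
      Visit daisy.
    At rye: go right to aster.
      aster is a leaf — visit aster.
    Visit rye.
  At fern: go right to ash.
    At ash: go left to mint.
      mint is a leaf — visit mint.
    At ash: no right child.
    Visit ash.
  Visit fern.
At lily: go right to reed.
  At reed: go left to yew.
    At yew: go left to pear.
      At pear: go left to moss.
        moss is a leaf — visit moss.
      At pear: no right child.
      Visit pear.
    At yew: no right child.
    Visit yew.
  At reed: no right child.
  Visit reed.
Visit lily.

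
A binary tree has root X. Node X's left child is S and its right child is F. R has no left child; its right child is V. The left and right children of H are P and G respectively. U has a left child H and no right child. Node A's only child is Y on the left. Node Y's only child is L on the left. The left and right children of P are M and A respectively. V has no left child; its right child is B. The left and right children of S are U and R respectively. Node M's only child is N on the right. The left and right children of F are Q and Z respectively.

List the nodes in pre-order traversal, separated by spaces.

X S U H P M N A Y L G R V B F Q Z

Pre-order visits the node, then its left subtree, then its right subtree.
Visit X.
At X: go left to S.
  Visit S.
  At S: go left to U.
    Visit U.
    At U: go left to H.
      Visit H.
      At H: go left to P.
        Visit P.
        At P: go left to M.
          Visit M.
          At M: no left child.
          At M: go right to N.
            N is a leaf — visit N.
        At P: go right to A.
          Visit A.
          At A: go left to Y.
            Visit Y.
            At Y: go left to L.
              L is a leaf — visit L.
            At Y: no right child.
          At A: no right child.
      At H: go right to G.
        G is a leaf — visit G.
    At U: no right child.
  At S: go right to R.
    Visit R.
    At R: no left child.
    At R: go right to V.
      Visit V.
      At V: no left child.
      At V: go right to B.
        B is a leaf — visit B.
At X: go right to F.
  Visit F.
  At F: go left to Q.
    Q is a leaf — visit Q.
  At F: go right to Z.
    Z is a leaf — visit Z.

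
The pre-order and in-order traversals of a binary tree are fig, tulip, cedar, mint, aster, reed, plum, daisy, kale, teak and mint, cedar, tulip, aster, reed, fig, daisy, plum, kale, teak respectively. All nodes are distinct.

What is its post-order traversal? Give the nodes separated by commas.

The first element of pre-order is the root; it splits in-order into left and right subtrees.
Root fig: left subtree has 5 nodes {mint, cedar, tulip, aster, reed}, right has 4 {daisy, plum, kale, teak}.
  Root tulip: left subtree has 2 nodes {mint, cedar}, right has 2 {aster, reed}.
    Root cedar: left subtree has 1 node {mint}, right has 0 { }.
    Root aster: left subtree has 0 nodes { }, right has 1 {reed}.
  Root plum: left subtree has 1 node {daisy}, right has 2 {kale, teak}.
    Root kale: left subtree has 0 nodes { }, right has 1 {teak}.

mint, cedar, reed, aster, tulip, daisy, teak, kale, plum, fig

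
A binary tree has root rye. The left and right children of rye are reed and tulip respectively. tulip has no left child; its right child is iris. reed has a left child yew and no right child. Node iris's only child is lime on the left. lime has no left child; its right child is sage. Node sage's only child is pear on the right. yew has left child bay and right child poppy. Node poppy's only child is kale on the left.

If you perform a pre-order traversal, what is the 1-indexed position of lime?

9

Pre-order visits the node, then its left subtree, then its right subtree.
Visit rye.
At rye: go left to reed.
  Visit reed.
  At reed: go left to yew.
    Visit yew.
    At yew: go left to bay.
      bay is a leaf — visit bay.
    At yew: go right to poppy.
      Visit poppy.
      At poppy: go left to kale.
        kale is a leaf — visit kale.
      At poppy: no right child.
  At reed: no right child.
At rye: go right to tulip.
  Visit tulip.
  At tulip: no left child.
  At tulip: go right to iris.
    Visit iris.
    At iris: go left to lime.
      Visit lime.
      At lime: no left child.
      At lime: go right to sage.
        Visit sage.
        At sage: no left child.
        At sage: go right to pear.
          pear is a leaf — visit pear.
    At iris: no right child.
Full pre-order sequence: rye, reed, yew, bay, poppy, kale, tulip, iris, lime, sage, pear.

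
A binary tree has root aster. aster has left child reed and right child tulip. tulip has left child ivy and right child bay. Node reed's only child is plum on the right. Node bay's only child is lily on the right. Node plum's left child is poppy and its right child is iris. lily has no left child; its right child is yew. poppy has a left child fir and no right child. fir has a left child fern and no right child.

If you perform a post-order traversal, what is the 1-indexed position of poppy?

Post-order visits the left subtree, then the right subtree, then the node.
At aster: go left to reed.
  At reed: no left child.
  At reed: go right to plum.
    At plum: go left to poppy.
      At poppy: go left to fir.
        At fir: go left to fern.
          fern is a leaf — visit fern.
        At fir: no right child.
        Visit fir.
      At poppy: no right child.
      Visit poppy.
    At plum: go right to iris.
      iris is a leaf — visit iris.
    Visit plum.
  Visit reed.
At aster: go right to tulip.
  At tulip: go left to ivy.
    ivy is a leaf — visit ivy.
  At tulip: go right to bay.
    At bay: no left child.
    At bay: go right to lily.
      At lily: no left child.
      At lily: go right to yew.
        yew is a leaf — visit yew.
      Visit lily.
    Visit bay.
  Visit tulip.
Visit aster.
Full post-order sequence: fern, fir, poppy, iris, plum, reed, ivy, yew, lily, bay, tulip, aster.

3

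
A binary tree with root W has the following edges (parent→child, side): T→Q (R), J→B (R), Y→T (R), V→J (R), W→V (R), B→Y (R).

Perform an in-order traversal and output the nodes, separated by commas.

W, V, J, B, Y, T, Q

In-order visits the left subtree, then the node, then the right subtree.
At W: no left child.
Visit W.
At W: go right to V.
  At V: no left child.
  Visit V.
  At V: go right to J.
    At J: no left child.
    Visit J.
    At J: go right to B.
      At B: no left child.
      Visit B.
      At B: go right to Y.
        At Y: no left child.
        Visit Y.
        At Y: go right to T.
          At T: no left child.
          Visit T.
          At T: go right to Q.
            Q is a leaf — visit Q.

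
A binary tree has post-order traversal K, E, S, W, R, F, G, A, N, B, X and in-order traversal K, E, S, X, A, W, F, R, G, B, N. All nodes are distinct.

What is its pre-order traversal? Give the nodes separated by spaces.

X S E K B A G F W R N

The last element of post-order is the root; it splits in-order into left and right subtrees.
Root X: left subtree has 3 nodes {K, E, S}, right has 7 {A, W, F, R, G, B, N}.
  Root S: left subtree has 2 nodes {K, E}, right has 0 { }.
    Root E: left subtree has 1 node {K}, right has 0 { }.
  Root B: left subtree has 5 nodes {A, W, F, R, G}, right has 1 {N}.
    Root A: left subtree has 0 nodes { }, right has 4 {W, F, R, G}.
      Root G: left subtree has 3 nodes {W, F, R}, right has 0 { }.
        Root F: left subtree has 1 node {W}, right has 1 {R}.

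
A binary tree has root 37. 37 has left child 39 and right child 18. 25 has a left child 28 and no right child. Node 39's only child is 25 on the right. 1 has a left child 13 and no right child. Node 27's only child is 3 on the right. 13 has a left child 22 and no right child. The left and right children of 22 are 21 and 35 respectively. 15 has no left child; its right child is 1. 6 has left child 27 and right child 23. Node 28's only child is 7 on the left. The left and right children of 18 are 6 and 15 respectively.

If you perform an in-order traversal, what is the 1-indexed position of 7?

In-order visits the left subtree, then the node, then the right subtree.
At 37: go left to 39.
  At 39: no left child.
  Visit 39.
  At 39: go right to 25.
    At 25: go left to 28.
      At 28: go left to 7.
        7 is a leaf — visit 7.
      Visit 28.
      At 28: no right child.
    Visit 25.
    At 25: no right child.
Visit 37.
At 37: go right to 18.
  At 18: go left to 6.
    At 6: go left to 27.
      At 27: no left child.
      Visit 27.
      At 27: go right to 3.
        3 is a leaf — visit 3.
    Visit 6.
    At 6: go right to 23.
      23 is a leaf — visit 23.
  Visit 18.
  At 18: go right to 15.
    At 15: no left child.
    Visit 15.
    At 15: go right to 1.
      At 1: go left to 13.
        At 13: go left to 22.
          At 22: go left to 21.
            21 is a leaf — visit 21.
          Visit 22.
          At 22: go right to 35.
            35 is a leaf — visit 35.
        Visit 13.
        At 13: no right child.
      Visit 1.
      At 1: no right child.
Full in-order sequence: 39, 7, 28, 25, 37, 27, 3, 6, 23, 18, 15, 21, 22, 35, 13, 1.

2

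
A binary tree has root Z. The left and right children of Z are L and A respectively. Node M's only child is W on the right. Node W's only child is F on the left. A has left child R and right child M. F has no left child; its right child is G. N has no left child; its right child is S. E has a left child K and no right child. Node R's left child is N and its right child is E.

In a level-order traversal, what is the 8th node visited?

Level-order visits nodes level by level from the root, left to right within each level.
Level 0: Z
Level 1: L, A
Level 2: R, M
Level 3: N, E, W
Level 4: S, K, F
Level 5: G
Full level-order sequence: Z, L, A, R, M, N, E, W, S, K, F, G.

W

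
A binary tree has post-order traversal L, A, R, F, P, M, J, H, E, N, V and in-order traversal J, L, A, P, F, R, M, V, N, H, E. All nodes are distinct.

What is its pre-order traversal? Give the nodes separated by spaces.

V J M P A L F R N E H

The last element of post-order is the root; it splits in-order into left and right subtrees.
Root V: left subtree has 7 nodes {J, L, A, P, F, R, M}, right has 3 {N, H, E}.
  Root J: left subtree has 0 nodes { }, right has 6 {L, A, P, F, R, M}.
    Root M: left subtree has 5 nodes {L, A, P, F, R}, right has 0 { }.
      Root P: left subtree has 2 nodes {L, A}, right has 2 {F, R}.
        Root A: left subtree has 1 node {L}, right has 0 { }.
        Root F: left subtree has 0 nodes { }, right has 1 {R}.
  Root N: left subtree has 0 nodes { }, right has 2 {H, E}.
    Root E: left subtree has 1 node {H}, right has 0 { }.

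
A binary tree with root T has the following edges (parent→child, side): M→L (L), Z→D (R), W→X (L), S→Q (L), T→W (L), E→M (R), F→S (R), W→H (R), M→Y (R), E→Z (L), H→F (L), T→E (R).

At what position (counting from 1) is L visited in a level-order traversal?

10

Level-order visits nodes level by level from the root, left to right within each level.
Level 0: T
Level 1: W, E
Level 2: X, H, Z, M
Level 3: F, D, L, Y
Level 4: S
Level 5: Q
Full level-order sequence: T, W, E, X, H, Z, M, F, D, L, Y, S, Q.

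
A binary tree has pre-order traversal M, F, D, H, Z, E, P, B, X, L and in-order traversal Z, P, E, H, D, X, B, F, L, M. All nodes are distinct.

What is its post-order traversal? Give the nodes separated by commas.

The first element of pre-order is the root; it splits in-order into left and right subtrees.
Root M: left subtree has 9 nodes {Z, P, E, H, D, X, B, F, L}, right has 0 { }.
  Root F: left subtree has 7 nodes {Z, P, E, H, D, X, B}, right has 1 {L}.
    Root D: left subtree has 4 nodes {Z, P, E, H}, right has 2 {X, B}.
      Root H: left subtree has 3 nodes {Z, P, E}, right has 0 { }.
        Root Z: left subtree has 0 nodes { }, right has 2 {P, E}.
          Root E: left subtree has 1 node {P}, right has 0 { }.
      Root B: left subtree has 1 node {X}, right has 0 { }.

P, E, Z, H, X, B, D, L, F, M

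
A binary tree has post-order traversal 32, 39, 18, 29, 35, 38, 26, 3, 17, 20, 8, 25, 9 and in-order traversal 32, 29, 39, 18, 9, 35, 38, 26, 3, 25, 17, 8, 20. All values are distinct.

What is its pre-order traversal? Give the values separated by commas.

The last element of post-order is the root; it splits in-order into left and right subtrees.
Root 9: left subtree has 4 nodes {32, 29, 39, 18}, right has 8 {35, 38, 26, 3, 25, 17, 8, 20}.
  Root 29: left subtree has 1 node {32}, right has 2 {39, 18}.
    Root 18: left subtree has 1 node {39}, right has 0 { }.
  Root 25: left subtree has 4 nodes {35, 38, 26, 3}, right has 3 {17, 8, 20}.
    Root 3: left subtree has 3 nodes {35, 38, 26}, right has 0 { }.
      Root 26: left subtree has 2 nodes {35, 38}, right has 0 { }.
        Root 38: left subtree has 1 node {35}, right has 0 { }.
    Root 8: left subtree has 1 node {17}, right has 1 {20}.

9, 29, 32, 18, 39, 25, 3, 26, 38, 35, 8, 17, 20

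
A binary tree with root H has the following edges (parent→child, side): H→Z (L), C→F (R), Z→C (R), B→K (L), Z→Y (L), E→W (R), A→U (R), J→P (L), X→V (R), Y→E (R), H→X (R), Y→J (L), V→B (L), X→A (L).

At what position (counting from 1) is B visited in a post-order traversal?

Post-order visits the left subtree, then the right subtree, then the node.
At H: go left to Z.
  At Z: go left to Y.
    At Y: go left to J.
      At J: go left to P.
        P is a leaf — visit P.
      At J: no right child.
      Visit J.
    At Y: go right to E.
      At E: no left child.
      At E: go right to W.
        W is a leaf — visit W.
      Visit E.
    Visit Y.
  At Z: go right to C.
    At C: no left child.
    At C: go right to F.
      F is a leaf — visit F.
    Visit C.
  Visit Z.
At H: go right to X.
  At X: go left to A.
    At A: no left child.
    At A: go right to U.
      U is a leaf — visit U.
    Visit A.
  At X: go right to V.
    At V: go left to B.
      At B: go left to K.
        K is a leaf — visit K.
      At B: no right child.
      Visit B.
    At V: no right child.
    Visit V.
  Visit X.
Visit H.
Full post-order sequence: P, J, W, E, Y, F, C, Z, U, A, K, B, V, X, H.

12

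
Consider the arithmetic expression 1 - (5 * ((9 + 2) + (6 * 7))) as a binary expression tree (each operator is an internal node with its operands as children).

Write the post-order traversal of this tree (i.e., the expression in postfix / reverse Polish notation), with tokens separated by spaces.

Post-order on an expression tree gives postfix notation: for each operator, emit left operand, right operand, then the operator.

1 5 9 2 + 6 7 * + * -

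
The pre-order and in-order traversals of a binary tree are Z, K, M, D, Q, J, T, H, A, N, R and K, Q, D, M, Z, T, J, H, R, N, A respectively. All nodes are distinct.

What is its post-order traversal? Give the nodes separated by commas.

The first element of pre-order is the root; it splits in-order into left and right subtrees.
Root Z: left subtree has 4 nodes {K, Q, D, M}, right has 6 {T, J, H, R, N, A}.
  Root K: left subtree has 0 nodes { }, right has 3 {Q, D, M}.
    Root M: left subtree has 2 nodes {Q, D}, right has 0 { }.
      Root D: left subtree has 1 node {Q}, right has 0 { }.
  Root J: left subtree has 1 node {T}, right has 4 {H, R, N, A}.
    Root H: left subtree has 0 nodes { }, right has 3 {R, N, A}.
      Root A: left subtree has 2 nodes {R, N}, right has 0 { }.
        Root N: left subtree has 1 node {R}, right has 0 { }.

Q, D, M, K, T, R, N, A, H, J, Z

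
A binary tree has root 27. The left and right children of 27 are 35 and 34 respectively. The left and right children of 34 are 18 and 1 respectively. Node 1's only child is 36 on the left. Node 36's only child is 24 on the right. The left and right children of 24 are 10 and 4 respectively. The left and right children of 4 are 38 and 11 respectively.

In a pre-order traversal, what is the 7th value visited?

24

Pre-order visits the node, then its left subtree, then its right subtree.
Visit 27.
At 27: go left to 35.
  35 is a leaf — visit 35.
At 27: go right to 34.
  Visit 34.
  At 34: go left to 18.
    18 is a leaf — visit 18.
  At 34: go right to 1.
    Visit 1.
    At 1: go left to 36.
      Visit 36.
      At 36: no left child.
      At 36: go right to 24.
        Visit 24.
        At 24: go left to 10.
          10 is a leaf — visit 10.
        At 24: go right to 4.
          Visit 4.
          At 4: go left to 38.
            38 is a leaf — visit 38.
          At 4: go right to 11.
            11 is a leaf — visit 11.
    At 1: no right child.
Full pre-order sequence: 27, 35, 34, 18, 1, 36, 24, 10, 4, 38, 11.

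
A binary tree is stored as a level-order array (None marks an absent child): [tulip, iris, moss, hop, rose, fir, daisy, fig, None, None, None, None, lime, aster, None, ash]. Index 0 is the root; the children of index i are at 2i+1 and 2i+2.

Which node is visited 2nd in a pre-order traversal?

Pre-order visits the node, then its left subtree, then its right subtree.
Visit tulip.
At tulip: go left to iris.
  Visit iris.
  At iris: go left to hop.
    Visit hop.
    At hop: go left to fig.
      Visit fig.
      At fig: go left to ash.
        ash is a leaf — visit ash.
      At fig: no right child.
    At hop: no right child.
  At iris: go right to rose.
    rose is a leaf — visit rose.
At tulip: go right to moss.
  Visit moss.
  At moss: go left to fir.
    Visit fir.
    At fir: no left child.
    At fir: go right to lime.
      lime is a leaf — visit lime.
  At moss: go right to daisy.
    Visit daisy.
    At daisy: go left to aster.
      aster is a leaf — visit aster.
    At daisy: no right child.
Full pre-order sequence: tulip, iris, hop, fig, ash, rose, moss, fir, lime, daisy, aster.

iris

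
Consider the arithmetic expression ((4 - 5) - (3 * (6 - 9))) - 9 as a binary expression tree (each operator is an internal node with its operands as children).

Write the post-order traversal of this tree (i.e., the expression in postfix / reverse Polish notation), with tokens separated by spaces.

Post-order on an expression tree gives postfix notation: for each operator, emit left operand, right operand, then the operator.

4 5 - 3 6 9 - * - 9 -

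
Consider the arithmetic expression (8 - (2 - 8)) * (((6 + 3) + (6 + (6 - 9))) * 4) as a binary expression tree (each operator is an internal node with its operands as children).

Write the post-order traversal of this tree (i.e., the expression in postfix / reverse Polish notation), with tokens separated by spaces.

8 2 8 - - 6 3 + 6 6 9 - + + 4 * *

Post-order on an expression tree gives postfix notation: for each operator, emit left operand, right operand, then the operator.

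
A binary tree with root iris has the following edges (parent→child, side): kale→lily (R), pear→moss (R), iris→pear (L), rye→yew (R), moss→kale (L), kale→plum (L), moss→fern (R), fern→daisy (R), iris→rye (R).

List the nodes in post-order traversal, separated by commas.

plum, lily, kale, daisy, fern, moss, pear, yew, rye, iris

Post-order visits the left subtree, then the right subtree, then the node.
At iris: go left to pear.
  At pear: no left child.
  At pear: go right to moss.
    At moss: go left to kale.
      At kale: go left to plum.
        plum is a leaf — visit plum.
      At kale: go right to lily.
        lily is a leaf — visit lily.
      Visit kale.
    At moss: go right to fern.
      At fern: no left child.
      At fern: go right to daisy.
        daisy is a leaf — visit daisy.
      Visit fern.
    Visit moss.
  Visit pear.
At iris: go right to rye.
  At rye: no left child.
  At rye: go right to yew.
    yew is a leaf — visit yew.
  Visit rye.
Visit iris.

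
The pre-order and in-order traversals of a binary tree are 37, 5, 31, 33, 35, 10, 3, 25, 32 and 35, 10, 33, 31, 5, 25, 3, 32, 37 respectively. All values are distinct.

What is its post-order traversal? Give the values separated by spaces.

10 35 33 31 25 32 3 5 37

The first element of pre-order is the root; it splits in-order into left and right subtrees.
Root 37: left subtree has 8 nodes {35, 10, 33, 31, 5, 25, 3, 32}, right has 0 { }.
  Root 5: left subtree has 4 nodes {35, 10, 33, 31}, right has 3 {25, 3, 32}.
    Root 31: left subtree has 3 nodes {35, 10, 33}, right has 0 { }.
      Root 33: left subtree has 2 nodes {35, 10}, right has 0 { }.
        Root 35: left subtree has 0 nodes { }, right has 1 {10}.
    Root 3: left subtree has 1 node {25}, right has 1 {32}.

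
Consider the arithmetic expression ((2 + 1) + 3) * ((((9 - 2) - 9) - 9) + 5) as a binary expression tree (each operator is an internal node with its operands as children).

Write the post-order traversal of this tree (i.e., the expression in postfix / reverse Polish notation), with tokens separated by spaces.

2 1 + 3 + 9 2 - 9 - 9 - 5 + *

Post-order on an expression tree gives postfix notation: for each operator, emit left operand, right operand, then the operator.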